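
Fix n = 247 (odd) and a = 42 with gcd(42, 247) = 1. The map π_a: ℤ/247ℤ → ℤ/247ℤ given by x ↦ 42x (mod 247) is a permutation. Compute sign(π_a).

Orbit of 42 under x↦42x: [42, 35, 235, 237, 74, 144, 120]… (length divides ord_247(42)).
π_42 has 31 disjoint cycles with lengths [9, 9, 9, 9, 9, 9, 9, 9, 9, 9, 9, 9, 9, 9, 9, 9, 9, 9, 9, 9, 9, 9, 9, 9, 9, 9, 3, 3, 3, 3, 1] on {0,…,246}.
n − c = 247 − 31 = 216; sign = (−1)^216 = +1.
Via Zolotarev, sign(π_{42}) = (42|247) = +1.

+1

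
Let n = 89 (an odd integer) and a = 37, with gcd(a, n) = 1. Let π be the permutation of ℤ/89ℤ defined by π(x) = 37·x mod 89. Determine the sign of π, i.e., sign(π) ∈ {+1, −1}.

Trace 52: π^k(52) = [52, 55, 77, 1, 37, 34, 12] for k=0..6.
Cycle type of π: 8×11 + 1; total 12 cycles.
89 − 12 = 77 transpositions; sign(π) = (−1)^77 = -1.
(37|89)_J = -1 (Zolotarev's lemma cross-check).

-1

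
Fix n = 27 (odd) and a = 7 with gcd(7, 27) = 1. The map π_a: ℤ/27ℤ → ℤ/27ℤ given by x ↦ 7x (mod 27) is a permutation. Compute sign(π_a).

+1

Orbit of 19 under x↦7x: [19, 25, 13, 10, 16, 4, 1]… (length divides ord_27(7)).
π_7 has 7 disjoint cycles with lengths [9, 9, 3, 3, 1, 1, 1] on {0,…,26}.
sign(π) = (−1)^{n − #cycles} = (−1)^{27−7} = (−1)^20 = +1.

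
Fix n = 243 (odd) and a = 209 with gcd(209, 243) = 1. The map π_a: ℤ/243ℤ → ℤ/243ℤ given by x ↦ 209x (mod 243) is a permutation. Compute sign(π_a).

-1

Trace 4: π^k(4) = [4, 107, 7, 5, 73, 191, 67] for k=0..6.
The orbit structure of x ↦ 209x mod 243: 6 orbits of sizes [162, 54, 18, 6, 2, 1].
n − c = 243 − 6 = 237; sign = (−1)^237 = -1.
The Jacobi symbol (209|243) = -1 (Zolotarev) agrees.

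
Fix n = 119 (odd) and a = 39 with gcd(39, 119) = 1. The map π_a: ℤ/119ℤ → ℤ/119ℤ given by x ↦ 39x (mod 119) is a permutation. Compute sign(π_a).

Orbit of 30 under x↦39x: [30, 99, 53, 44, 50, 46, 9]… (length divides ord_119(39)).
Cycle lengths of π_39 on ℤ/119ℤ: [48, 48, 16, 3, 3, 1]; 6 cycles in total.
119 − 6 = 113 transpositions; sign(π) = (−1)^113 = -1.
(39|119)_J = -1 (Zolotarev's lemma cross-check).

-1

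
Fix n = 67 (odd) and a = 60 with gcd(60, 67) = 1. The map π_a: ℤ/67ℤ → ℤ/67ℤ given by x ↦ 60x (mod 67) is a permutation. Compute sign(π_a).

Start at x=22: 22 → 47 → 6 → 25 → 26 → 19 → 1 → … (one orbit).
3 cycles of lengths [33, 33, 1].
3 cycles on 67: each ℓ→(−1)^(ℓ−1), product (−1)^64 = +1.

+1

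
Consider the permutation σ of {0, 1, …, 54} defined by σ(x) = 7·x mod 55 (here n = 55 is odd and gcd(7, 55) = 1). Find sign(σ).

Trace 7: π^k(7) = [7, 49, 13, 36, 32, 4, 28] for k=0..6.
Cycle type of π: 20×2 + 10 + 4 + 1; total 5 cycles.
sign(π) = (−1)^{n − #cycles} = (−1)^{55−5} = (−1)^50 = +1.

+1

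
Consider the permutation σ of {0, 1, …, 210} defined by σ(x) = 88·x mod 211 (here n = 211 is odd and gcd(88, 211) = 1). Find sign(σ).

-1

Start at x=1: 1 → 88 → 148 → 153 → 171 → 67 → 199 → … (one orbit).
π_88 has 16 disjoint cycles with lengths [14, 14, 14, 14, 14, 14, 14, 14, 14, 14, 14, 14, 14, 14, 14, 1] on {0,…,210}.
With 16 cycles on 211 points, sign = (−1)^{211−16} = -1.
(88|211)_J = -1 (Zolotarev's lemma cross-check).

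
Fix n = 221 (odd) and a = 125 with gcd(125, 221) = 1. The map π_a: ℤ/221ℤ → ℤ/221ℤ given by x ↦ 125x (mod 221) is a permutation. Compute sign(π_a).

Trace 25: π^k(25) = [25, 31, 118, 164, 168, 5, 183] for k=0..6.
Cycle type of π: 16×13 + 4×3 + 1; total 17 cycles.
17 cycles on 221: each ℓ→(−1)^(ℓ−1), product (−1)^204 = +1.

+1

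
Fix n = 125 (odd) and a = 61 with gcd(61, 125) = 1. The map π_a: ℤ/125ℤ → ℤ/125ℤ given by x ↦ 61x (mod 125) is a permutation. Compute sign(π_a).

Orbit of 46 under x↦61x: [46, 56, 41, 1, 61, 96, 106]… (length divides ord_125(61)).
The orbit structure of x ↦ 61x mod 125: 13 orbits of sizes [25, 25, 25, 25, 5, 5, 5, 5, 1, 1, 1, 1, 1].
125 − 13 = 112 transpositions; sign(π) = (−1)^112 = +1.
(61|125)_J = +1 (Zolotarev's lemma cross-check).

+1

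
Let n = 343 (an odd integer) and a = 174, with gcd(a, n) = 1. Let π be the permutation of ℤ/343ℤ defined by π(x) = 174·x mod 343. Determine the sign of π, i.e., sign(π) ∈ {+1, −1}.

-1

Start at x=314: 314 → 99 → 76 → 190 → 132 → 330 → 139 → … (one orbit).
The orbit structure of x ↦ 174x mod 343: 10 orbits of sizes [98, 98, 98, 14, 14, 14, 2, 2, 2, 1].
n − c = 343 − 10 = 333; sign = (−1)^333 = -1.
Check: (174/343) = -1 by Zolotarev.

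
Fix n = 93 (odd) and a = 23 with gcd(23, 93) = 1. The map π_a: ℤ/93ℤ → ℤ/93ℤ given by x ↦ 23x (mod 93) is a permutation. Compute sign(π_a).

Start at x=1: 1 → 23 → 64 → 77 → 4 → 92 → 70 → … (one orbit).
Decompose π into cycles: lengths [10, 10, 10, 10, 10, 10, 10, 10, 10, 2, 1] (11 cycles, including the fixed point 0).
Σ(ℓ_i−1) = 93−11 = 82; sign = (−1)^82 = +1.
Check: (23/93) = +1 by Zolotarev.

+1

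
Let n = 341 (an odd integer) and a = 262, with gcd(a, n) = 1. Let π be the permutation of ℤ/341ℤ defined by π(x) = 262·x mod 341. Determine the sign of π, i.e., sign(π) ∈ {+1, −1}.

Start at x=9: 9 → 312 → 245 → 82 → 1 → 262 → 103 → … (one orbit).
The orbit structure of x ↦ 262x mod 341: 25 orbits of sizes [15, 15, 15, 15, 15, 15, 15, 15, 15, 15, 15, 15, 15, 15, 15, 15, 15, 15, 15, 15, 15, 15, 5, 5, 1].
Σ(ℓ_i−1) = 341−25 = 316; sign = (−1)^316 = +1.

+1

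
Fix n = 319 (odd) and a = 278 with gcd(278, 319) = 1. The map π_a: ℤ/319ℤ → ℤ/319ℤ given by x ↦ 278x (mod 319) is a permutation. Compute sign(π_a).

-1

Orbit of 191 under x↦278x: [191, 144, 157, 262, 104, 202, 12]… (length divides ord_319(278)).
Cycle type of π: 20×14 + 5×2 + 4×7 + 1; total 24 cycles.
n − c = 319 − 24 = 295; sign = (−1)^295 = -1.
Via Zolotarev, sign(π_{278}) = (278|319) = -1.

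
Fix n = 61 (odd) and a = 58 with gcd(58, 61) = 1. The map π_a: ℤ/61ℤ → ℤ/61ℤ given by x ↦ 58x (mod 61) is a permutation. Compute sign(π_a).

Orbit of 34 under x↦58x: [34, 20, 1, 58, 9]… (length divides ord_61(58)).
Cycle type of π: 5×12 + 1; total 13 cycles.
sign(π) = (−1)^{n − #cycles} = (−1)^{61−13} = (−1)^48 = +1.
Zolotarev: (58|61) = +1, matching the cycle-count sign.

+1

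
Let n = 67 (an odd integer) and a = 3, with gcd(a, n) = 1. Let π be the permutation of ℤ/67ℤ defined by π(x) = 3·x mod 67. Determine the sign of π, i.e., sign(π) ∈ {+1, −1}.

-1

Orbit of 62 under x↦3x: [62, 52, 22, 66, 64, 58, 40]… (length divides ord_67(3)).
4 cycles of lengths [22, 22, 22, 1].
Σ(ℓ_i−1) = 67−4 = 63; sign = (−1)^63 = -1.
Zolotarev: (3|67) = -1, matching the cycle-count sign.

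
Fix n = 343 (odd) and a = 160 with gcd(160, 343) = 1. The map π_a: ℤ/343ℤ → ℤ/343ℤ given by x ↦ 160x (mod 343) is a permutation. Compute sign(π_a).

-1

Orbit of 188 under x↦160x: [188, 239, 167, 309, 48, 134, 174]… (length divides ord_343(160)).
Decompose π into cycles: lengths [98, 98, 98, 14, 14, 14, 2, 2, 2, 1] (10 cycles, including the fixed point 0).
10 cycles on 343: each ℓ→(−1)^(ℓ−1), product (−1)^333 = -1.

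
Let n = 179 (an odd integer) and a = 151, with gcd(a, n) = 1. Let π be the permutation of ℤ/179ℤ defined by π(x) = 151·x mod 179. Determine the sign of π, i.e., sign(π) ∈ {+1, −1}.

+1

Trace 31: π^k(31) = [31, 27, 139, 46, 144, 85, 126] for k=0..6.
3 cycles of lengths [89, 89, 1].
3 cycles on 179: each ℓ→(−1)^(ℓ−1), product (−1)^176 = +1.
Via Zolotarev, sign(π_{151}) = (151|179) = +1.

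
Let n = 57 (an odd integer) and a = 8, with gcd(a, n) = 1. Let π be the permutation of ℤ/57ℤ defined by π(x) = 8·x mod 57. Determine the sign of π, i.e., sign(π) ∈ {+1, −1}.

+1

Orbit of 56 under x↦8x: [56, 49, 50, 1, 8, 7]… (length divides ord_57(8)).
The orbit structure of x ↦ 8x mod 57: 11 orbits of sizes [6, 6, 6, 6, 6, 6, 6, 6, 6, 2, 1].
11 cycles on 57: each ℓ→(−1)^(ℓ−1), product (−1)^46 = +1.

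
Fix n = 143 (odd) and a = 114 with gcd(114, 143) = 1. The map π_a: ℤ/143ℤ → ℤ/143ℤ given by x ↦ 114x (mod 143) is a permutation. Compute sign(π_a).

+1

Orbit of 133 under x↦114x: [133, 4, 27, 75, 113, 12, 81]… (length divides ord_143(114)).
The orbit structure of x ↦ 114x mod 143: 9 orbits of sizes [30, 30, 30, 30, 6, 6, 5, 5, 1].
Σ(ℓ_i−1) = 143−9 = 134; sign = (−1)^134 = +1.
Zolotarev: (114|143) = +1, matching the cycle-count sign.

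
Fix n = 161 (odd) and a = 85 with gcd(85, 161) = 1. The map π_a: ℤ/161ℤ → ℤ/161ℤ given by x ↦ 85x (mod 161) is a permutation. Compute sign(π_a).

Trace 64: π^k(64) = [64, 127, 8, 36, 1, 85, 141] for k=0..6.
Cycle type of π: 11×14 + 1×7; total 21 cycles.
21 cycles on 161: each ℓ→(−1)^(ℓ−1), product (−1)^140 = +1.
Via Zolotarev, sign(π_{85}) = (85|161) = +1.

+1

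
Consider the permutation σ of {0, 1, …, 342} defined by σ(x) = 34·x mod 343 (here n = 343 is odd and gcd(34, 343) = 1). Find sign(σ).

Start at x=57: 57 → 223 → 36 → 195 → 113 → 69 → 288 → … (one orbit).
Cycle lengths of π_34 on ℤ/343ℤ: [98, 98, 98, 14, 14, 14, 2, 2, 2, 1]; 10 cycles in total.
n − c = 343 − 10 = 333; sign = (−1)^333 = -1.
(34|343)_J = -1 (Zolotarev's lemma cross-check).

-1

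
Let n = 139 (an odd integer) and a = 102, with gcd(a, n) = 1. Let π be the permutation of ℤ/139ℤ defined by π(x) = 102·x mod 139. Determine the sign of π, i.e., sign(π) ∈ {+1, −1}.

Start at x=107: 107 → 72 → 116 → 17 → 66 → 60 → 4 → … (one orbit).
Cycle type of π: 138 + 1; total 2 cycles.
139 − 2 = 137 transpositions; sign(π) = (−1)^137 = -1.
Check: (102/139) = -1 by Zolotarev.

-1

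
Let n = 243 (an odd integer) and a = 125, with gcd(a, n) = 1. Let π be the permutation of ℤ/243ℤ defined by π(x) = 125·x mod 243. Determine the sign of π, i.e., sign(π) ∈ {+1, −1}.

-1

Orbit of 125 under x↦125x: [125, 73, 134, 226, 62, 217, 152]… (length divides ord_243(125)).
Cycle type of π: 54×3 + 18×3 + 6×3 + 2×4 + 1; total 14 cycles.
14 cycles on 243: each ℓ→(−1)^(ℓ−1), product (−1)^229 = -1.
(125|243)_J = -1 (Zolotarev's lemma cross-check).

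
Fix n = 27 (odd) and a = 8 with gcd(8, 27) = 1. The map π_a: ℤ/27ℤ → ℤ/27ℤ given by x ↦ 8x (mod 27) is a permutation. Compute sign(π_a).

-1

Orbit of 8 under x↦8x: [8, 10, 26, 19, 17, 1]… (length divides ord_27(8)).
Decompose π into cycles: lengths [6, 6, 6, 2, 2, 2, 2, 1] (8 cycles, including the fixed point 0).
n − c = 27 − 8 = 19; sign = (−1)^19 = -1.
The Jacobi symbol (8|27) = -1 (Zolotarev) agrees.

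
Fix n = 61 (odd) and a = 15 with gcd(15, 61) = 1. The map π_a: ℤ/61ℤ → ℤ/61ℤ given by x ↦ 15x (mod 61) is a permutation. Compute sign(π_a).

Trace 20: π^k(20) = [20, 56, 47, 34, 22, 25, 9] for k=0..6.
The orbit structure of x ↦ 15x mod 61: 5 orbits of sizes [15, 15, 15, 15, 1].
Σ(ℓ_i−1) = 61−5 = 56; sign = (−1)^56 = +1.
Via Zolotarev, sign(π_{15}) = (15|61) = +1.

+1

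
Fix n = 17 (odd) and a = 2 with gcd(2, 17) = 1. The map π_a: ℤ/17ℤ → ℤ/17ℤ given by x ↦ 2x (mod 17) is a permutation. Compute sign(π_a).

Orbit of 4 under x↦2x: [4, 8, 16, 15, 13, 9, 1]… (length divides ord_17(2)).
π_2 has 3 disjoint cycles with lengths [8, 8, 1] on {0,…,16}.
3 cycles on 17: each ℓ→(−1)^(ℓ−1), product (−1)^14 = +1.
Via Zolotarev, sign(π_{2}) = (2|17) = +1.

+1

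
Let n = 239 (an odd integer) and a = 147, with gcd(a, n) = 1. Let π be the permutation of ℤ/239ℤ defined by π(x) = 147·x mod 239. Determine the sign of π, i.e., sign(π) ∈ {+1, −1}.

Trace 180: π^k(180) = [180, 170, 134, 100, 121, 101, 29] for k=0..6.
3 cycles of lengths [119, 119, 1].
sign(π) = (−1)^{n − #cycles} = (−1)^{239−3} = (−1)^236 = +1.
Check: (147/239) = +1 by Zolotarev.

+1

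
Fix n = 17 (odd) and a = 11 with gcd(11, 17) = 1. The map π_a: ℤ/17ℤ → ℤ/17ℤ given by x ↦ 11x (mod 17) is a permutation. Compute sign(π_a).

Trace 12: π^k(12) = [12, 13, 7, 9, 14, 1, 11] for k=0..6.
π_11 has 2 disjoint cycles with lengths [16, 1] on {0,…,16}.
17 − 2 = 15 transpositions; sign(π) = (−1)^15 = -1.

-1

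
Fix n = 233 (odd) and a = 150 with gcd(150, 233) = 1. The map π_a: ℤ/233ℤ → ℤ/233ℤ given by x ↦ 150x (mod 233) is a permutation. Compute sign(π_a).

Trace 70: π^k(70) = [70, 15, 153, 116, 158, 167, 119] for k=0..6.
π_150 has 2 disjoint cycles with lengths [232, 1] on {0,…,232}.
sign(π) = (−1)^{n − #cycles} = (−1)^{233−2} = (−1)^231 = -1.

-1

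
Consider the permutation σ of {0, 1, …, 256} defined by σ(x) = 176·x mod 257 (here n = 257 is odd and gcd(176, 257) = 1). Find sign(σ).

Orbit of 117 under x↦176x: [117, 32, 235, 240, 92, 1, 176]… (length divides ord_257(176)).
π_176 has 5 disjoint cycles with lengths [64, 64, 64, 64, 1] on {0,…,256}.
5 cycles on 257: each ℓ→(−1)^(ℓ−1), product (−1)^252 = +1.
Via Zolotarev, sign(π_{176}) = (176|257) = +1.

+1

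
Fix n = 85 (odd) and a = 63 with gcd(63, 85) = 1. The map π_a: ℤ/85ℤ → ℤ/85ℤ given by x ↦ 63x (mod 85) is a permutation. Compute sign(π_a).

Orbit of 62 under x↦63x: [62, 81, 3, 19, 7, 16, 73]… (length divides ord_85(63)).
7 cycles of lengths [16, 16, 16, 16, 16, 4, 1].
85 − 7 = 78 transpositions; sign(π) = (−1)^78 = +1.
Check: (63/85) = +1 by Zolotarev.

+1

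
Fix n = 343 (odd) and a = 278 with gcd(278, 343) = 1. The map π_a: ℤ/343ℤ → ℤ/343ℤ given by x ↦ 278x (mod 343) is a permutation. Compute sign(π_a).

Orbit of 93 under x↦278x: [93, 129, 190, 341, 130, 125, 107]… (length divides ord_343(278)).
Decompose π into cycles: lengths [294, 42, 6, 1] (4 cycles, including the fixed point 0).
343 − 4 = 339 transpositions; sign(π) = (−1)^339 = -1.
Via Zolotarev, sign(π_{278}) = (278|343) = -1.

-1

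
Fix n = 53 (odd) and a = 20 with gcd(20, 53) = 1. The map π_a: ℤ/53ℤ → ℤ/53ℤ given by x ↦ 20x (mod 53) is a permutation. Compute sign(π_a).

Start at x=33: 33 → 24 → 3 → 7 → 34 → 44 → 32 → … (one orbit).
The orbit structure of x ↦ 20x mod 53: 2 orbits of sizes [52, 1].
With 2 cycles on 53 points, sign = (−1)^{53−2} = -1.
Via Zolotarev, sign(π_{20}) = (20|53) = -1.

-1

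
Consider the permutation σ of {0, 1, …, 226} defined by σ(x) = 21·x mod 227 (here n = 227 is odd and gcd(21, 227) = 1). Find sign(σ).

+1

Trace 64: π^k(64) = [64, 209, 76, 7, 147, 136, 132] for k=0..6.
Cycle lengths of π_21 on ℤ/227ℤ: [113, 113, 1]; 3 cycles in total.
With 3 cycles on 227 points, sign = (−1)^{227−3} = +1.
(21|227)_J = +1 (Zolotarev's lemma cross-check).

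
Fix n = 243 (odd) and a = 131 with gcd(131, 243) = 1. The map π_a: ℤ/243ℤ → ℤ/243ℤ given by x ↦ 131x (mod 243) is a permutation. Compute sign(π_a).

-1

Orbit of 103 under x↦131x: [103, 128, 1, 131, 151, 98, 202]… (length divides ord_243(131)).
6 cycles of lengths [162, 54, 18, 6, 2, 1].
6 cycles on 243: each ℓ→(−1)^(ℓ−1), product (−1)^237 = -1.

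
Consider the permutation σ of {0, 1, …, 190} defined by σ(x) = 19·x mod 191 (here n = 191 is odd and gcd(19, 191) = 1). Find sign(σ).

Orbit of 80 under x↦19x: [80, 183, 39, 168, 136, 101, 9]… (length divides ord_191(19)).
Cycle type of π: 190 + 1; total 2 cycles.
2 cycles on 191: each ℓ→(−1)^(ℓ−1), product (−1)^189 = -1.

-1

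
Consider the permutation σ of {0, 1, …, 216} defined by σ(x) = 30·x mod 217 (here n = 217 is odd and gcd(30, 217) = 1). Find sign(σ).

-1

Trace 92: π^k(92) = [92, 156, 123, 1, 30, 32] for k=0..5.
Decompose π into cycles: lengths [6, 6, 6, 6, 6, 6, 6, 6, 6, 6, 6, 6, 6, 6, 6, 6, 6, 6, 6, 6, 6, 6, 6, 6, 6, 6, 6, 6, 6, 6, 3, 3, 2, 2, 2, 2, 2, 2, 2, 2, 2, 2, 2, 2, 2, 2, 2, 1] (48 cycles, including the fixed point 0).
sign(π) = (−1)^{n − #cycles} = (−1)^{217−48} = (−1)^169 = -1.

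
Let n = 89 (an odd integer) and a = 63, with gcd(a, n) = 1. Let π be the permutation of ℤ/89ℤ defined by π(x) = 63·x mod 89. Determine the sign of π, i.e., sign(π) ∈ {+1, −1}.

-1

Start at x=26: 26 → 36 → 43 → 39 → 54 → 20 → 14 → … (one orbit).
Cycle type of π: 88 + 1; total 2 cycles.
sign(π) = (−1)^{n − #cycles} = (−1)^{89−2} = (−1)^87 = -1.
(63|89)_J = -1 (Zolotarev's lemma cross-check).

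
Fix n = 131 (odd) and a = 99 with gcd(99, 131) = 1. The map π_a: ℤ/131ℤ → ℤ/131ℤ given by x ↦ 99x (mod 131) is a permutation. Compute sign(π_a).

Trace 107: π^k(107) = [107, 113, 52, 39, 62, 112, 84] for k=0..6.
Cycle lengths of π_99 on ℤ/131ℤ: [13, 13, 13, 13, 13, 13, 13, 13, 13, 13, 1]; 11 cycles in total.
With 11 cycles on 131 points, sign = (−1)^{131−11} = +1.

+1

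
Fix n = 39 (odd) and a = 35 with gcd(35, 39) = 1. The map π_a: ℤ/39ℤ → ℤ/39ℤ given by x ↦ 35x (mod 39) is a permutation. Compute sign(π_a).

Orbit of 16 under x↦35x: [16, 14, 22, 29, 1, 35]… (length divides ord_39(35)).
The orbit structure of x ↦ 35x mod 39: 10 orbits of sizes [6, 6, 6, 6, 3, 3, 3, 3, 2, 1].
With 10 cycles on 39 points, sign = (−1)^{39−10} = -1.
Check: (35/39) = -1 by Zolotarev.

-1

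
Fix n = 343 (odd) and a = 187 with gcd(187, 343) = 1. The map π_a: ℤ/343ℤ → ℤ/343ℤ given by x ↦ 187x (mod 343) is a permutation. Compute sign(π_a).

-1

Orbit of 87 under x↦187x: [87, 148, 236, 228, 104, 240, 290]… (length divides ord_343(187)).
Decompose π into cycles: lengths [294, 42, 6, 1] (4 cycles, including the fixed point 0).
With 4 cycles on 343 points, sign = (−1)^{343−4} = -1.
Check: (187/343) = -1 by Zolotarev.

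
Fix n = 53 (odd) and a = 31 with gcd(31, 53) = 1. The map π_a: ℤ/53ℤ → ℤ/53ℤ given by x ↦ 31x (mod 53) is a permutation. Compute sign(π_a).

Start at x=8: 8 → 36 → 3 → 40 → 21 → 15 → 41 → … (one orbit).
Cycle type of π: 52 + 1; total 2 cycles.
2 cycles on 53: each ℓ→(−1)^(ℓ−1), product (−1)^51 = -1.
Check: (31/53) = -1 by Zolotarev.

-1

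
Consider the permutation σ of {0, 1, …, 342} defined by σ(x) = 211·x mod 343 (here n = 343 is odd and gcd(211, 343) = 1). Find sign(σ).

+1

Trace 162: π^k(162) = [162, 225, 141, 253, 218, 36, 50] for k=0..6.
Decompose π into cycles: lengths [49, 49, 49, 49, 49, 49, 7, 7, 7, 7, 7, 7, 1, 1, 1, 1, 1, 1, 1] (19 cycles, including the fixed point 0).
sign(π) = (−1)^{n − #cycles} = (−1)^{343−19} = (−1)^324 = +1.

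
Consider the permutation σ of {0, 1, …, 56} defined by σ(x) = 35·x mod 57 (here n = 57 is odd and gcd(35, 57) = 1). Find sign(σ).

-1

Orbit of 55 under x↦35x: [55, 44, 1, 35, 28, 11, 43]… (length divides ord_57(35)).
The orbit structure of x ↦ 35x mod 57: 6 orbits of sizes [18, 18, 9, 9, 2, 1].
57 − 6 = 51 transpositions; sign(π) = (−1)^51 = -1.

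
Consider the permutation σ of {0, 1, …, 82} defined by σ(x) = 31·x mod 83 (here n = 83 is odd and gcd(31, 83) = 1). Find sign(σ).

+1

Start at x=68: 68 → 33 → 27 → 7 → 51 → 4 → 41 → … (one orbit).
The orbit structure of x ↦ 31x mod 83: 3 orbits of sizes [41, 41, 1].
With 3 cycles on 83 points, sign = (−1)^{83−3} = +1.
Via Zolotarev, sign(π_{31}) = (31|83) = +1.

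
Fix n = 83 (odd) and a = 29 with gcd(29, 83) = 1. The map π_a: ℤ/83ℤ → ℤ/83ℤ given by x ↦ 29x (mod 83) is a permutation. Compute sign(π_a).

Start at x=68: 68 → 63 → 1 → 29 → 11 → 70 → 38 → … (one orbit).
Decompose π into cycles: lengths [41, 41, 1] (3 cycles, including the fixed point 0).
Σ(ℓ_i−1) = 83−3 = 80; sign = (−1)^80 = +1.

+1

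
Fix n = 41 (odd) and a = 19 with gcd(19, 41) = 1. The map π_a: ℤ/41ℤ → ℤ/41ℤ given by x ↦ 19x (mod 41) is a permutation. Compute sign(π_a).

-1

Trace 4: π^k(4) = [4, 35, 9, 7, 10, 26, 2] for k=0..6.
Decompose π into cycles: lengths [40, 1] (2 cycles, including the fixed point 0).
n − c = 41 − 2 = 39; sign = (−1)^39 = -1.
Via Zolotarev, sign(π_{19}) = (19|41) = -1.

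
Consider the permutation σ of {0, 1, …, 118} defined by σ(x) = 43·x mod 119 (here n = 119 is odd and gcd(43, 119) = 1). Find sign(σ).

+1

Start at x=43: 43 → 64 → 15 → 50 → 8 → 106 → 36 → … (one orbit).
21 cycles of lengths [8, 8, 8, 8, 8, 8, 8, 8, 8, 8, 8, 8, 8, 8, 1, 1, 1, 1, 1, 1, 1].
n − c = 119 − 21 = 98; sign = (−1)^98 = +1.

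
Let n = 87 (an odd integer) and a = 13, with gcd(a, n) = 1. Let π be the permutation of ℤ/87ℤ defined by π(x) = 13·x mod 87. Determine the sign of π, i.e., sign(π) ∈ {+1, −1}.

+1

Orbit of 67 under x↦13x: [67, 1, 13, 82, 22, 25, 64]… (length divides ord_87(13)).
π_13 has 9 disjoint cycles with lengths [14, 14, 14, 14, 14, 14, 1, 1, 1] on {0,…,86}.
With 9 cycles on 87 points, sign = (−1)^{87−9} = +1.
The Jacobi symbol (13|87) = +1 (Zolotarev) agrees.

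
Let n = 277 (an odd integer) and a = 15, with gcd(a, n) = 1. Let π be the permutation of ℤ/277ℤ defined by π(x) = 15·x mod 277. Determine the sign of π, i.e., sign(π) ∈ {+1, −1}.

Start at x=256: 256 → 239 → 261 → 37 → 1 → 15 → 225 → … (one orbit).
The orbit structure of x ↦ 15x mod 277: 4 orbits of sizes [92, 92, 92, 1].
4 cycles on 277: each ℓ→(−1)^(ℓ−1), product (−1)^273 = -1.

-1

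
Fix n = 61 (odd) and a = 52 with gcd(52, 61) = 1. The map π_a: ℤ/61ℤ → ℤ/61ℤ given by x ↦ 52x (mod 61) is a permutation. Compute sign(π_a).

Orbit of 9 under x↦52x: [9, 41, 58, 27, 1, 52, 20]… (length divides ord_61(52)).
Decompose π into cycles: lengths [10, 10, 10, 10, 10, 10, 1] (7 cycles, including the fixed point 0).
With 7 cycles on 61 points, sign = (−1)^{61−7} = +1.
The Jacobi symbol (52|61) = +1 (Zolotarev) agrees.

+1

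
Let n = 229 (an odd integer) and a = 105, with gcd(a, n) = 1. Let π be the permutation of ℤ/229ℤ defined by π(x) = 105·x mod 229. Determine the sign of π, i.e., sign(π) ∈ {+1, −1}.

Trace 39: π^k(39) = [39, 202, 142, 25, 106, 138, 63] for k=0..6.
π_105 has 2 disjoint cycles with lengths [228, 1] on {0,…,228}.
229 − 2 = 227 transpositions; sign(π) = (−1)^227 = -1.
Check: (105/229) = -1 by Zolotarev.

-1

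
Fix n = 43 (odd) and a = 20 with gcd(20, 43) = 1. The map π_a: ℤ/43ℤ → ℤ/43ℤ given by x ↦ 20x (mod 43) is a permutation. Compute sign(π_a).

Trace 22: π^k(22) = [22, 10, 28, 1, 20, 13, 2] for k=0..6.
π_20 has 2 disjoint cycles with lengths [42, 1] on {0,…,42}.
With 2 cycles on 43 points, sign = (−1)^{43−2} = -1.
Zolotarev: (20|43) = -1, matching the cycle-count sign.

-1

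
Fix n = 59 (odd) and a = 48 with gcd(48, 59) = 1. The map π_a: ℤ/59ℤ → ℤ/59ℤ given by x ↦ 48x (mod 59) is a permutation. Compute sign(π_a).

+1

Orbit of 26 under x↦48x: [26, 9, 19, 27, 57, 22, 53]… (length divides ord_59(48)).
π_48 has 3 disjoint cycles with lengths [29, 29, 1] on {0,…,58}.
sign(π) = (−1)^{n − #cycles} = (−1)^{59−3} = (−1)^56 = +1.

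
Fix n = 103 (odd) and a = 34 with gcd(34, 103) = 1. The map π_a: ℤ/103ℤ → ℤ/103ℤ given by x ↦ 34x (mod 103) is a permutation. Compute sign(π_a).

+1

Trace 8: π^k(8) = [8, 66, 81, 76, 9, 100, 1] for k=0..6.
Cycle type of π: 17×6 + 1; total 7 cycles.
Σ(ℓ_i−1) = 103−7 = 96; sign = (−1)^96 = +1.
Zolotarev: (34|103) = +1, matching the cycle-count sign.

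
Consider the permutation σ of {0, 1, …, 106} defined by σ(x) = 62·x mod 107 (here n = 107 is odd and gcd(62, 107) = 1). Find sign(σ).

Orbit of 56 under x↦62x: [56, 48, 87, 44, 53, 76, 4]… (length divides ord_107(62)).
π_62 has 3 disjoint cycles with lengths [53, 53, 1] on {0,…,106}.
Σ(ℓ_i−1) = 107−3 = 104; sign = (−1)^104 = +1.
The Jacobi symbol (62|107) = +1 (Zolotarev) agrees.

+1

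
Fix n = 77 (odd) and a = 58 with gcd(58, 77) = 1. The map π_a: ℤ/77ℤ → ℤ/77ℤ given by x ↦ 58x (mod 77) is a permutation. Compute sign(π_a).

+1

Orbit of 25 under x↦58x: [25, 64, 16, 4, 1, 58, 53]… (length divides ord_77(58)).
π_58 has 9 disjoint cycles with lengths [15, 15, 15, 15, 5, 5, 3, 3, 1] on {0,…,76}.
Σ(ℓ_i−1) = 77−9 = 68; sign = (−1)^68 = +1.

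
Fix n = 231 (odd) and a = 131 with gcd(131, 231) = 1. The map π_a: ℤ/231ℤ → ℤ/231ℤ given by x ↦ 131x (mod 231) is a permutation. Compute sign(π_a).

Trace 131: π^k(131) = [131, 67, 230, 100, 164, 1] for k=0..5.
Cycle lengths of π_131 on ℤ/231ℤ: [6, 6, 6, 6, 6, 6, 6, 6, 6, 6, 6, 6, 6, 6, 6, 6, 6, 6, 6, 6, 6, 6, 6, 6, 6, 6, 6, 6, 6, 6, 6, 6, 6, 2, 2, 2, 2, 2, 2, 2, 2, 2, 2, 2, 2, 2, 2, 2, 2, 1]; 50 cycles in total.
Σ(ℓ_i−1) = 231−50 = 181; sign = (−1)^181 = -1.
The Jacobi symbol (131|231) = -1 (Zolotarev) agrees.

-1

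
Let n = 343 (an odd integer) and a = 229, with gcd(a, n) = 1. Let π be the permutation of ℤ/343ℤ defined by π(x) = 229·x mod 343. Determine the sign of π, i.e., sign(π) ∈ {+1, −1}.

-1

Start at x=188: 188 → 177 → 59 → 134 → 159 → 53 → 132 → … (one orbit).
The orbit structure of x ↦ 229x mod 343: 4 orbits of sizes [294, 42, 6, 1].
With 4 cycles on 343 points, sign = (−1)^{343−4} = -1.
Check: (229/343) = -1 by Zolotarev.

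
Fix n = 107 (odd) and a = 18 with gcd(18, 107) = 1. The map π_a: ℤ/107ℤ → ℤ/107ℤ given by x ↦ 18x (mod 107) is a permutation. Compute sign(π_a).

Orbit of 73 under x↦18x: [73, 30, 5, 90, 15, 56, 45]… (length divides ord_107(18)).
Cycle type of π: 106 + 1; total 2 cycles.
107 − 2 = 105 transpositions; sign(π) = (−1)^105 = -1.

-1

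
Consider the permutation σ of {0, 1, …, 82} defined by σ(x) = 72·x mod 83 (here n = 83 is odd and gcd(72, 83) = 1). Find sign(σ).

Start at x=50: 50 → 31 → 74 → 16 → 73 → 27 → 35 → … (one orbit).
The orbit structure of x ↦ 72x mod 83: 2 orbits of sizes [82, 1].
Σ(ℓ_i−1) = 83−2 = 81; sign = (−1)^81 = -1.
The Jacobi symbol (72|83) = -1 (Zolotarev) agrees.

-1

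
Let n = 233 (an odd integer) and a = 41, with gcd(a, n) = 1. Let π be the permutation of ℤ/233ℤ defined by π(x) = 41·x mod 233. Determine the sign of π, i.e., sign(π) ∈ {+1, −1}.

Start at x=161: 161 → 77 → 128 → 122 → 109 → 42 → 91 → … (one orbit).
Decompose π into cycles: lengths [232, 1] (2 cycles, including the fixed point 0).
Σ(ℓ_i−1) = 233−2 = 231; sign = (−1)^231 = -1.
Via Zolotarev, sign(π_{41}) = (41|233) = -1.

-1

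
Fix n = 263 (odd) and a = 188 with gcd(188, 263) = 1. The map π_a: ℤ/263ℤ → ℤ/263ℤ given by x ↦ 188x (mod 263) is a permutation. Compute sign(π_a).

Trace 231: π^k(231) = [231, 33, 155, 210, 30, 117, 167] for k=0..6.
Decompose π into cycles: lengths [262, 1] (2 cycles, including the fixed point 0).
263 − 2 = 261 transpositions; sign(π) = (−1)^261 = -1.
Via Zolotarev, sign(π_{188}) = (188|263) = -1.

-1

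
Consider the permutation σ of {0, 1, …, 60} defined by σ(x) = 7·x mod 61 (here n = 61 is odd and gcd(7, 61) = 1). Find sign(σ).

-1

Orbit of 54 under x↦7x: [54, 12, 23, 39, 29, 20, 18]… (length divides ord_61(7)).
π_7 has 2 disjoint cycles with lengths [60, 1] on {0,…,60}.
With 2 cycles on 61 points, sign = (−1)^{61−2} = -1.
The Jacobi symbol (7|61) = -1 (Zolotarev) agrees.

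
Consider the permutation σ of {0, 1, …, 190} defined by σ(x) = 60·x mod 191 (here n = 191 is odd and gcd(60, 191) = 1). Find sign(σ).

Start at x=177: 177 → 115 → 24 → 103 → 68 → 69 → 129 → … (one orbit).
Cycle type of π: 95×2 + 1; total 3 cycles.
Σ(ℓ_i−1) = 191−3 = 188; sign = (−1)^188 = +1.

+1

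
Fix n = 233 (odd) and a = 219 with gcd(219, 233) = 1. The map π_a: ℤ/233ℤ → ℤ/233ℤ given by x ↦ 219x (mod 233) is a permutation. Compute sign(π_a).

Start at x=215: 215 → 19 → 200 → 229 → 56 → 148 → 25 → … (one orbit).
Cycle type of π: 116×2 + 1; total 3 cycles.
3 cycles on 233: each ℓ→(−1)^(ℓ−1), product (−1)^230 = +1.
Zolotarev: (219|233) = +1, matching the cycle-count sign.

+1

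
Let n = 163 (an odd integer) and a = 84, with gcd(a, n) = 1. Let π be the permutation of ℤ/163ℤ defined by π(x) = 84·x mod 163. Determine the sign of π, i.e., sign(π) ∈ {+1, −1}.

+1

Trace 61: π^k(61) = [61, 71, 96, 77, 111, 33, 1] for k=0..6.
Decompose π into cycles: lengths [81, 81, 1] (3 cycles, including the fixed point 0).
Σ(ℓ_i−1) = 163−3 = 160; sign = (−1)^160 = +1.
Check: (84/163) = +1 by Zolotarev.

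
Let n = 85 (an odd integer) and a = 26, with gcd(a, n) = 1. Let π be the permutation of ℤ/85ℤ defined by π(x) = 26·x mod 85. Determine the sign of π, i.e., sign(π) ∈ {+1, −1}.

Orbit of 81 under x↦26x: [81, 66, 16, 76, 21, 36, 1]… (length divides ord_85(26)).
The orbit structure of x ↦ 26x mod 85: 15 orbits of sizes [8, 8, 8, 8, 8, 8, 8, 8, 8, 8, 1, 1, 1, 1, 1].
n − c = 85 − 15 = 70; sign = (−1)^70 = +1.

+1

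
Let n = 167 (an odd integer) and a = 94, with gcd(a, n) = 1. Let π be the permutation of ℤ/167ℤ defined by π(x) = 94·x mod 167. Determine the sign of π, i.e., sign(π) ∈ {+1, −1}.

Start at x=132: 132 → 50 → 24 → 85 → 141 → 61 → 56 → … (one orbit).
Cycle lengths of π_94 on ℤ/167ℤ: [83, 83, 1]; 3 cycles in total.
167 − 3 = 164 transpositions; sign(π) = (−1)^164 = +1.
Zolotarev: (94|167) = +1, matching the cycle-count sign.

+1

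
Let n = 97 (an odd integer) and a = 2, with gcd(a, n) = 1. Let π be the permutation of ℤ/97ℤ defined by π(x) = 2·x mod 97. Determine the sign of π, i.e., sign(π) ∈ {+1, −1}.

+1

Start at x=61: 61 → 25 → 50 → 3 → 6 → 12 → 24 → … (one orbit).
Cycle lengths of π_2 on ℤ/97ℤ: [48, 48, 1]; 3 cycles in total.
With 3 cycles on 97 points, sign = (−1)^{97−3} = +1.
Via Zolotarev, sign(π_{2}) = (2|97) = +1.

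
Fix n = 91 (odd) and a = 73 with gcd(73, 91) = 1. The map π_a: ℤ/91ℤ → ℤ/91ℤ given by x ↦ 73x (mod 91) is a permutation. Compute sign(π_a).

+1

Orbit of 83 under x↦73x: [83, 53, 47, 64, 31, 79, 34]… (length divides ord_91(73)).
The orbit structure of x ↦ 73x mod 91: 11 orbits of sizes [12, 12, 12, 12, 12, 12, 6, 4, 4, 4, 1].
With 11 cycles on 91 points, sign = (−1)^{91−11} = +1.
Zolotarev: (73|91) = +1, matching the cycle-count sign.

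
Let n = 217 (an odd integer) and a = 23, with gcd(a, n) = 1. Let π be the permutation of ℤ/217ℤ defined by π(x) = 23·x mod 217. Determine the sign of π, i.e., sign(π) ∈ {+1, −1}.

Start at x=92: 92 → 163 → 60 → 78 → 58 → 32 → 85 → … (one orbit).
Decompose π into cycles: lengths [30, 30, 30, 30, 30, 30, 10, 10, 10, 3, 3, 1] (12 cycles, including the fixed point 0).
n − c = 217 − 12 = 205; sign = (−1)^205 = -1.
Zolotarev: (23|217) = -1, matching the cycle-count sign.

-1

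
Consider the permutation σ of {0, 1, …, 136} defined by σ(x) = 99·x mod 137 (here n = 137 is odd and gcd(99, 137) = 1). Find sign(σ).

Start at x=133: 133 → 15 → 115 → 14 → 16 → 77 → 88 → … (one orbit).
The orbit structure of x ↦ 99x mod 137: 5 orbits of sizes [34, 34, 34, 34, 1].
137 − 5 = 132 transpositions; sign(π) = (−1)^132 = +1.
Check: (99/137) = +1 by Zolotarev.

+1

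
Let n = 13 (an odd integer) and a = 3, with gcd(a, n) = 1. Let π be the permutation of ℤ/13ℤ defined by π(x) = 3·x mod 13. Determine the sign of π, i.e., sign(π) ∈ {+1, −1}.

Trace 3: π^k(3) = [3, 9, 1] for k=0..2.
π_3 has 5 disjoint cycles with lengths [3, 3, 3, 3, 1] on {0,…,12}.
With 5 cycles on 13 points, sign = (−1)^{13−5} = +1.
Via Zolotarev, sign(π_{3}) = (3|13) = +1.

+1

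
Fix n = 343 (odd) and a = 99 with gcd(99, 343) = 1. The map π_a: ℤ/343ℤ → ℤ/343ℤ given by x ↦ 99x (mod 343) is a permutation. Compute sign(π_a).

Orbit of 50 under x↦99x: [50, 148, 246, 1, 99, 197, 295]… (length divides ord_343(99)).
91 cycles of lengths [7, 7, 7, 7, 7, 7, 7, 7, 7, 7, 7, 7, 7, 7, 7, 7, 7, 7, 7, 7, 7, 7, 7, 7, 7, 7, 7, 7, 7, 7, 7, 7, 7, 7, 7, 7, 7, 7, 7, 7, 7, 7, 1, 1, 1, 1, 1, 1, 1, 1, 1, 1, 1, 1, 1, 1, 1, 1, 1, 1, 1, 1, 1, 1, 1, 1, 1, 1, 1, 1, 1, 1, 1, 1, 1, 1, 1, 1, 1, 1, 1, 1, 1, 1, 1, 1, 1, 1, 1, 1, 1].
With 91 cycles on 343 points, sign = (−1)^{343−91} = +1.

+1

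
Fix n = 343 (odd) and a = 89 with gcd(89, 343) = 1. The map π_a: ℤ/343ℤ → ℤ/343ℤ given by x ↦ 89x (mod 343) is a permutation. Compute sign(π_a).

Orbit of 100 under x↦89x: [100, 325, 113, 110, 186, 90, 121]… (length divides ord_343(89)).
4 cycles of lengths [294, 42, 6, 1].
343 − 4 = 339 transpositions; sign(π) = (−1)^339 = -1.
Zolotarev: (89|343) = -1, matching the cycle-count sign.

-1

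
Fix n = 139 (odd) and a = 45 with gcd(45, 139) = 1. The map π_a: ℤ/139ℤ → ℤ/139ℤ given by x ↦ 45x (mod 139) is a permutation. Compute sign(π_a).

+1

Start at x=1: 1 → 45 → 79 → 80 → 125 → 65 → 6 → … (one orbit).
The orbit structure of x ↦ 45x mod 139: 7 orbits of sizes [23, 23, 23, 23, 23, 23, 1].
With 7 cycles on 139 points, sign = (−1)^{139−7} = +1.
The Jacobi symbol (45|139) = +1 (Zolotarev) agrees.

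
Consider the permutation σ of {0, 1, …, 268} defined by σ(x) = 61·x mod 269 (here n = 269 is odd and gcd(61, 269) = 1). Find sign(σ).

+1

Orbit of 173 under x↦61x: [173, 62, 16, 169, 87, 196, 120]… (length divides ord_269(61)).
The orbit structure of x ↦ 61x mod 269: 5 orbits of sizes [67, 67, 67, 67, 1].
269 − 5 = 264 transpositions; sign(π) = (−1)^264 = +1.
The Jacobi symbol (61|269) = +1 (Zolotarev) agrees.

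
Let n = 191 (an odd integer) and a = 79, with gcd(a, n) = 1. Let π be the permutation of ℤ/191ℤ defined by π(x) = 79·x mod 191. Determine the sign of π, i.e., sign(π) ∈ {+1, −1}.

Orbit of 67 under x↦79x: [67, 136, 48, 163, 80, 17, 6]… (length divides ord_191(79)).
Decompose π into cycles: lengths [95, 95, 1] (3 cycles, including the fixed point 0).
sign(π) = (−1)^{n − #cycles} = (−1)^{191−3} = (−1)^188 = +1.
The Jacobi symbol (79|191) = +1 (Zolotarev) agrees.

+1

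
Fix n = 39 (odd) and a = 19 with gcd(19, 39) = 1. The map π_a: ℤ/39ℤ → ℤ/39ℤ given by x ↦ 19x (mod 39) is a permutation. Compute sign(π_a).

Orbit of 37 under x↦19x: [37, 1, 19, 10, 34, 22, 28]… (length divides ord_39(19)).
The orbit structure of x ↦ 19x mod 39: 6 orbits of sizes [12, 12, 12, 1, 1, 1].
sign(π) = (−1)^{n − #cycles} = (−1)^{39−6} = (−1)^33 = -1.

-1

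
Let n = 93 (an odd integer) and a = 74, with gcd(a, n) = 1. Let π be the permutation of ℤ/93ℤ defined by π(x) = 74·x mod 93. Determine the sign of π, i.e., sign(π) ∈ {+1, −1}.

+1

Start at x=74: 74 → 82 → 23 → 28 → 26 → 64 → 86 → … (one orbit).
The orbit structure of x ↦ 74x mod 93: 5 orbits of sizes [30, 30, 30, 2, 1].
93 − 5 = 88 transpositions; sign(π) = (−1)^88 = +1.
Via Zolotarev, sign(π_{74}) = (74|93) = +1.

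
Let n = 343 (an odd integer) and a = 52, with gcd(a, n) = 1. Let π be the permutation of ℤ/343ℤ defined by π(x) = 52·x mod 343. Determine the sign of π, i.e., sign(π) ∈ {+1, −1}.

Trace 124: π^k(124) = [124, 274, 185, 16, 146, 46, 334] for k=0..6.
Cycle lengths of π_52 on ℤ/343ℤ: [294, 42, 6, 1]; 4 cycles in total.
With 4 cycles on 343 points, sign = (−1)^{343−4} = -1.
Via Zolotarev, sign(π_{52}) = (52|343) = -1.

-1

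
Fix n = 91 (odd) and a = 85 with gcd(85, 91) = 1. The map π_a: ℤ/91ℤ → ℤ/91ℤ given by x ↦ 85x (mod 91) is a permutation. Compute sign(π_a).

-1

Trace 64: π^k(64) = [64, 71, 29, 8, 43, 15, 1] for k=0..6.
The orbit structure of x ↦ 85x mod 91: 14 orbits of sizes [12, 12, 12, 12, 12, 12, 12, 1, 1, 1, 1, 1, 1, 1].
sign(π) = (−1)^{n − #cycles} = (−1)^{91−14} = (−1)^77 = -1.
Check: (85/91) = -1 by Zolotarev.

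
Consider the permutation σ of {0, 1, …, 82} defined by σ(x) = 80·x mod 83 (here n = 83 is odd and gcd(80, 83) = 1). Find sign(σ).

Trace 82: π^k(82) = [82, 3, 74, 27, 2, 77, 18] for k=0..6.
Cycle type of π: 82 + 1; total 2 cycles.
With 2 cycles on 83 points, sign = (−1)^{83−2} = -1.
Zolotarev: (80|83) = -1, matching the cycle-count sign.

-1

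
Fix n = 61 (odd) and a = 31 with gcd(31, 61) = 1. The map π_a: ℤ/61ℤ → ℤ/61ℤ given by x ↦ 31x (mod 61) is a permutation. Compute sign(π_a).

-1

Orbit of 1 under x↦31x: [1, 31, 46, 23, 42, 21, 41]… (length divides ord_61(31)).
The orbit structure of x ↦ 31x mod 61: 2 orbits of sizes [60, 1].
2 cycles on 61: each ℓ→(−1)^(ℓ−1), product (−1)^59 = -1.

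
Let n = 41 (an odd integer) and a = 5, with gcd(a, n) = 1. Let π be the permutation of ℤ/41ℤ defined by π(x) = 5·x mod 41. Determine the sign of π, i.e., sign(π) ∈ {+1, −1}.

+1

Trace 37: π^k(37) = [37, 21, 23, 33, 1, 5, 25] for k=0..6.
Cycle lengths of π_5 on ℤ/41ℤ: [20, 20, 1]; 3 cycles in total.
Σ(ℓ_i−1) = 41−3 = 38; sign = (−1)^38 = +1.
(5|41)_J = +1 (Zolotarev's lemma cross-check).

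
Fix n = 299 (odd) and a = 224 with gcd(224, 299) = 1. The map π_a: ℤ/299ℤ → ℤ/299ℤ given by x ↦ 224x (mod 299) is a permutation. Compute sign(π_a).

Orbit of 185 under x↦224x: [185, 178, 105, 198, 100, 274, 81]… (length divides ord_299(224)).
The orbit structure of x ↦ 224x mod 299: 10 orbits of sizes [66, 66, 66, 66, 22, 3, 3, 3, 3, 1].
n − c = 299 − 10 = 289; sign = (−1)^289 = -1.

-1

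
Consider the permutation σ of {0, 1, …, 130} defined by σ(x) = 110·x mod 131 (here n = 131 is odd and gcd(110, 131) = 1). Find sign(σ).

Start at x=121: 121 → 79 → 44 → 124 → 16 → 57 → 113 → … (one orbit).
π_110 has 2 disjoint cycles with lengths [130, 1] on {0,…,130}.
Σ(ℓ_i−1) = 131−2 = 129; sign = (−1)^129 = -1.
Zolotarev: (110|131) = -1, matching the cycle-count sign.

-1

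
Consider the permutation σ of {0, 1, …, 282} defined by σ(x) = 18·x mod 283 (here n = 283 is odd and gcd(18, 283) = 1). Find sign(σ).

-1

Start at x=162: 162 → 86 → 133 → 130 → 76 → 236 → 3 → … (one orbit).
Decompose π into cycles: lengths [282, 1] (2 cycles, including the fixed point 0).
With 2 cycles on 283 points, sign = (−1)^{283−2} = -1.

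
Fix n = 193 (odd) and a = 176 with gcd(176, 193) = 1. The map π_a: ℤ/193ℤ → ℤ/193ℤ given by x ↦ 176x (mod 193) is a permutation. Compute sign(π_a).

Trace 43: π^k(43) = [43, 41, 75, 76, 59, 155, 67] for k=0..6.
2 cycles of lengths [192, 1].
193 − 2 = 191 transpositions; sign(π) = (−1)^191 = -1.

-1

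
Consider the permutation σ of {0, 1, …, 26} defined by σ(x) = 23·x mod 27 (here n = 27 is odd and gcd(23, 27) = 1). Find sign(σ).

Trace 2: π^k(2) = [2, 19, 5, 7, 26, 4, 11] for k=0..6.
Cycle type of π: 18 + 6 + 2 + 1; total 4 cycles.
With 4 cycles on 27 points, sign = (−1)^{27−4} = -1.
Zolotarev: (23|27) = -1, matching the cycle-count sign.

-1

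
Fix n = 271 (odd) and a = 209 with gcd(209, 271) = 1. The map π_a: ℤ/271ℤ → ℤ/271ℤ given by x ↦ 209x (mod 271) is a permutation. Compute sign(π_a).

-1

Trace 17: π^k(17) = [17, 30, 37, 145, 224, 204, 89] for k=0..6.
The orbit structure of x ↦ 209x mod 271: 2 orbits of sizes [270, 1].
Σ(ℓ_i−1) = 271−2 = 269; sign = (−1)^269 = -1.
Zolotarev: (209|271) = -1, matching the cycle-count sign.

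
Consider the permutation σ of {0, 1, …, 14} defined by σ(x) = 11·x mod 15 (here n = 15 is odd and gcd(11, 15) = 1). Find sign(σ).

Orbit of 11 under x↦11x: [11, 1]… (length divides ord_15(11)).
Cycle lengths of π_11 on ℤ/15ℤ: [2, 2, 2, 2, 2, 1, 1, 1, 1, 1]; 10 cycles in total.
15 − 10 = 5 transpositions; sign(π) = (−1)^5 = -1.

-1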